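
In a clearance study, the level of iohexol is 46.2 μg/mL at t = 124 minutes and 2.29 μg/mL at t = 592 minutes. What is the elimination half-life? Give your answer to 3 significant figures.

108 minutes

Over Δt = 592 − 124 = 468 minutes, the level fell by a factor of 46.2/2.29 ≈ 20.175.
n = log₂(20.175) ≈ 4.3345 half-lives, so t½ = 468/4.3345 ≈ 107.97 minutes.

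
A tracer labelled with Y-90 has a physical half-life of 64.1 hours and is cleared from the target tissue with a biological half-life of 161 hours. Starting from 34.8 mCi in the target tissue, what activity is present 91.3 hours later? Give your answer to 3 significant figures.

1/t_eff = 1/t_phys + 1/t_biol = 1/64.1 + 1/161 = 0.021812 per hour.
t_eff = 64.1 × 161 / (64.1 + 161) ≈ 45.847 hours.
Remaining = 34.8 × (1/2)^(91.3/45.847) = 34.8 × (1/2)^1.9914 ≈ 8.7519 mCi.

8.75 mCi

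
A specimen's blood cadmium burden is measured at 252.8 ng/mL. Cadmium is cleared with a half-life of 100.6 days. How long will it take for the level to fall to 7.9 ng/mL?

7.9/252.8 = 1/32, so 5 half-lives have elapsed.
t = 5 × 100.6 = 503 days.

503 days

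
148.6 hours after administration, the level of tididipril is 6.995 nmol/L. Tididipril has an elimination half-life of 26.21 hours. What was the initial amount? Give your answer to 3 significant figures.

Number of half-lives elapsed: n = 148.6/26.21 ≈ 5.6696.
A₀ = A × 2^n = 6.995 × 2^5.6696 = 6.995 × 50.9 ≈ 356.05 nmol/L.

356 nmol/L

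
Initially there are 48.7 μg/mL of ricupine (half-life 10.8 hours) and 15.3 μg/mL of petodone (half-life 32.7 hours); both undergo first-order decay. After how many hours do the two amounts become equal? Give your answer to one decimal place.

26.9 hours

Set 48.7·(1/2)^(t/10.8) = 15.3·(1/2)^(t/32.7).
Taking log₂: log₂(48.7/15.3) = t·(1/10.8 − 1/32.7).
log₂(3.183) = 1.6704; 1/10.8 − 1/32.7 = 0.062012.
t = 1.6704 / 0.062012 ≈ 26.937 hours.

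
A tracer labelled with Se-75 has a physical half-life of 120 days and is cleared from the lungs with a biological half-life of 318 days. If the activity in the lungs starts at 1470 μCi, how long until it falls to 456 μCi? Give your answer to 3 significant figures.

1/t_eff = 1/t_phys + 1/t_biol = 1/120 + 1/318 = 0.011478 per day.
t_eff = 120 × 318 / (120 + 318) ≈ 87.123 days.
n = log₂(1470/456) ≈ 1.6887; t = 1.6887 × 87.123 ≈ 147.13 days.

147 days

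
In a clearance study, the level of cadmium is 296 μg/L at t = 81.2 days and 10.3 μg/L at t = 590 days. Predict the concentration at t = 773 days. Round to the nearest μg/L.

Over Δt = 590 − 81.2 = 508.8 days, the level fell by a factor of 296/10.3 ≈ 28.738.
n = log₂(28.738) ≈ 4.8449 half-lives, so t½ = 508.8/4.8449 ≈ 105.02 days.
From t = 590 to t = 773: 10.3 × (1/2)^((773−590)/105.02) ≈ 3.078 μg/L.

3 μg/L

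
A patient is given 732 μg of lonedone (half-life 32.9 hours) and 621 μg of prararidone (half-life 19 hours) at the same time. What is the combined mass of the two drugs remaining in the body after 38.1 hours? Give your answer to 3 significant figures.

483 μg

lonedone: 732 × (1/2)^(38.1/32.9) = 732 × (1/2)^1.1581 ≈ 328.02 μg.
prararidone: 621 × (1/2)^(38.1/19) = 621 × (1/2)^2.0053 ≈ 154.68 μg.
Total = 328.02 + 154.68 ≈ 482.71 μg.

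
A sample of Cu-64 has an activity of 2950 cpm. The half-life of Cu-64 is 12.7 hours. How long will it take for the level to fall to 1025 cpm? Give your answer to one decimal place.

Fraction remaining = 1025/2950 ≈ 0.34746.
n = log₂(2950/1025) = ln(2.878)/ln 2 ≈ 1.5251 half-lives.
t = n × t½ = 1.5251 × 12.7 ≈ 19.369 hours.

19.4 hours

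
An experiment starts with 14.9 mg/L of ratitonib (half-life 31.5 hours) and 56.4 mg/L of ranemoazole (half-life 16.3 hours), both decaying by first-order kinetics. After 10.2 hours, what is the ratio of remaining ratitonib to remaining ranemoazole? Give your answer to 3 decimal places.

0.326

ratitonib: 14.9 × (1/2)^(10.2/31.5) = 14.9 × (1/2)^0.32381 ≈ 11.904 mg/L.
ranemoazole: 56.4 × (1/2)^(10.2/16.3) = 56.4 × (1/2)^0.62577 ≈ 36.551 mg/L.
Ratio ≈ 11.904 / 36.551 ≈ 0.32569.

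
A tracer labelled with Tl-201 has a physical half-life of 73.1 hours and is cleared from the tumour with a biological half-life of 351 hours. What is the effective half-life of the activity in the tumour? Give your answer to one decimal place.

60.5 hours

1/t_eff = 1/t_phys + 1/t_biol = 1/73.1 + 1/351 = 0.016529 per hour.
t_eff = 73.1 × 351 / (73.1 + 351) ≈ 60.5 hours.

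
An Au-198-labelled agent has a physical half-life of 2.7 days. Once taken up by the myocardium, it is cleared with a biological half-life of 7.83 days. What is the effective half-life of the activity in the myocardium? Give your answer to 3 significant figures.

1/t_eff = 1/t_phys + 1/t_biol = 1/2.7 + 1/7.83 = 0.49808 per day.
t_eff = 2.7 × 7.83 / (2.7 + 7.83) ≈ 2.0077 days.

2.01 days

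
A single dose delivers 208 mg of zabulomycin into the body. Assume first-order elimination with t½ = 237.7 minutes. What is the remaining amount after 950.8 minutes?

Elapsed time is 4 half-lives (950.8/237.7).
Each half-life halves the amount: 208 × (1/2)^4 = 208/16 = 13 mg.

13 mg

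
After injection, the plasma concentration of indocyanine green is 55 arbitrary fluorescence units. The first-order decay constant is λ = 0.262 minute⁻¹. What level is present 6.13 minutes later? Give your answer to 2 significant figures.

11 arbitrary fluorescence units

t½ = ln 2 / λ = 0.69315 / 0.262 ≈ 2.6456 minutes.
Number of half-lives: n = 6.13/2.6456 ≈ 2.3171.
Remaining = 55 × (1/2)^2.3171 = 55 × 0.20068 ≈ 11.037 arbitrary fluorescence units.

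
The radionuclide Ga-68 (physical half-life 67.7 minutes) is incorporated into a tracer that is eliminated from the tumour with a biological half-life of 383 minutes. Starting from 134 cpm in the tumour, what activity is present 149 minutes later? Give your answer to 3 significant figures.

22.3 cpm

1/t_eff = 1/t_phys + 1/t_biol = 1/67.7 + 1/383 = 0.017382 per minute.
t_eff = 67.7 × 383 / (67.7 + 383) ≈ 57.531 minutes.
Remaining = 134 × (1/2)^(149/57.531) = 134 × (1/2)^2.5899 ≈ 22.257 cpm.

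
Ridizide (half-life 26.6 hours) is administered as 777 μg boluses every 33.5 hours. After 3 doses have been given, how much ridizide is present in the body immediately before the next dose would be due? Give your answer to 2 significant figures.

520 μg

The 3 doses were given 100.5, 67, 33.5 hours ago.
Total = 777·(1/2)^(100.5/26.6) + 777·(1/2)^(67/26.6) + 777·(1/2)^(33.5/26.6)
      = 56.633 + 135.58 + 324.57 ≈ 516.78 μg.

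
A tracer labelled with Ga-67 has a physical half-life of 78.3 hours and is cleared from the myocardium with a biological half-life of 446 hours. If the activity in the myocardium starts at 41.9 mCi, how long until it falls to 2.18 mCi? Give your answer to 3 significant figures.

284 hours

1/t_eff = 1/t_phys + 1/t_biol = 1/78.3 + 1/446 = 0.015014 per hour.
t_eff = 78.3 × 446 / (78.3 + 446) ≈ 66.607 hours.
n = log₂(41.9/2.18) ≈ 4.2646; t = 4.2646 × 66.607 ≈ 284.05 hours.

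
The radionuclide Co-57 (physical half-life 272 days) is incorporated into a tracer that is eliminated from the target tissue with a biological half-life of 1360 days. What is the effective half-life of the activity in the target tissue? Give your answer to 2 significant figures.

230 days

1/t_eff = 1/t_phys + 1/t_biol = 1/272 + 1/1360 = 0.0044118 per day.
t_eff = 272 × 1360 / (272 + 1360) ≈ 226.67 days.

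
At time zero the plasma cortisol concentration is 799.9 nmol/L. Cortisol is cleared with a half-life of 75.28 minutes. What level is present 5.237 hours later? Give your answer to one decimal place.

Convert the elapsed time: 5.237 hours = 314.22 minutes.
Number of half-lives: n = 314.22/75.28 ≈ 4.174.
Remaining = 799.9 × (1/2)^4.174 = 799.9 × 0.055398 ≈ 44.313 nmol/L.

44.3 nmol/L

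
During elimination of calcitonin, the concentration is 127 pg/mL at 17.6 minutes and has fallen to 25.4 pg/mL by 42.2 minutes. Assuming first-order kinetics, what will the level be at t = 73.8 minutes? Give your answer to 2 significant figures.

Over Δt = 42.2 − 17.6 = 24.6 minutes, the level fell by a factor of 127/25.4 ≈ 5.
n = log₂(5) ≈ 2.3219 half-lives, so t½ = 24.6/2.3219 ≈ 10.595 minutes.
From t = 42.2 to t = 73.8: 25.4 × (1/2)^((73.8−42.2)/10.595) ≈ 3.2134 pg/mL.

3.2 pg/mL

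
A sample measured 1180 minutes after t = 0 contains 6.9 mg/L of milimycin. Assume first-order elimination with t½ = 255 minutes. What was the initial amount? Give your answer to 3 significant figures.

Number of half-lives elapsed: n = 1180/255 ≈ 4.6275.
A₀ = A × 2^n = 6.9 × 2^4.6275 = 6.9 × 24.717 ≈ 170.55 mg/L.

171 mg/L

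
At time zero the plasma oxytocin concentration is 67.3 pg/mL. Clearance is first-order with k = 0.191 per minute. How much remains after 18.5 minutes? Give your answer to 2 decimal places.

1.97 pg/mL

t½ = ln 2 / k = 0.69315 / 0.191 ≈ 3.629 minutes.
Number of half-lives: n = 18.5/3.629 ≈ 5.0978.
Remaining = 67.3 × (1/2)^5.0978 = 67.3 × 0.029203 ≈ 1.9653 pg/mL.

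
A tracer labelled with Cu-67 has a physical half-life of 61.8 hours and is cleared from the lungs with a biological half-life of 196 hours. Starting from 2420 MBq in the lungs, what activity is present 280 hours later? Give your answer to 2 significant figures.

1/t_eff = 1/t_phys + 1/t_biol = 1/61.8 + 1/196 = 0.021283 per hour.
t_eff = 61.8 × 196 / (61.8 + 196) ≈ 46.985 hours.
Remaining = 2420 × (1/2)^(280/46.985) = 2420 × (1/2)^5.9593 ≈ 38.894 MBq.

39 MBq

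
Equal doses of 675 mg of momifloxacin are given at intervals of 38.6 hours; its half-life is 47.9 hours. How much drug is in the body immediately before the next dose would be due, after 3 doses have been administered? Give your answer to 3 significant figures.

The 3 doses were given 115.8, 77.2, 38.6 hours ago.
Total = 675·(1/2)^(115.8/47.9) + 675·(1/2)^(77.2/47.9) + 675·(1/2)^(38.6/47.9)
      = 126.34 + 220.87 + 386.12 ≈ 733.33 mg.

733 mg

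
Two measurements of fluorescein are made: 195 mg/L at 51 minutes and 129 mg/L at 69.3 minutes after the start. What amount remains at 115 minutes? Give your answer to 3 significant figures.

Over Δt = 69.3 − 51 = 18.3 minutes, the level fell by a factor of 195/129 ≈ 1.5116.
n = log₂(1.5116) ≈ 0.5961 half-lives, so t½ = 18.3/0.5961 ≈ 30.699 minutes.
From t = 69.3 to t = 115: 129 × (1/2)^((115−69.3)/30.699) ≈ 45.969 mg/L.

46.0 mg/L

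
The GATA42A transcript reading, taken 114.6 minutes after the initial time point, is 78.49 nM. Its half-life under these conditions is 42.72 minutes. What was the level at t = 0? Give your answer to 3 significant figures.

Number of half-lives elapsed: n = 114.6/42.72 ≈ 2.6826.
A₀ = A × 2^n = 78.49 × 2^2.6826 = 78.49 × 6.42 ≈ 503.91 nM.

504 nM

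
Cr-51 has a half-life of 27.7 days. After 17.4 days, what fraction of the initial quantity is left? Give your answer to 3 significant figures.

n = 17.4/27.7 ≈ 0.62816 half-lives.
Fraction remaining = (1/2)^0.62816 ≈ 0.647.

0.647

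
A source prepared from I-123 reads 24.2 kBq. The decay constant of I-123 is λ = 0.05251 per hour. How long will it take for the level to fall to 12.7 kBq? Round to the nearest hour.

12 hours

t½ = ln 2 / λ = 0.69315 / 0.05251 ≈ 13.2 hours.
Fraction remaining = 12.7/24.2 ≈ 0.52479.
n = log₂(24.2/12.7) = ln(1.9055)/ln 2 ≈ 0.93018 half-lives.
t = n × t½ = 0.93018 × 13.2 ≈ 12.279 hours.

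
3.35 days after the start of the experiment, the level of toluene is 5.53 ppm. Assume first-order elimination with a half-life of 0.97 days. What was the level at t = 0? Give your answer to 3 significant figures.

Number of half-lives elapsed: n = 3.35/0.97 ≈ 3.4536.
A₀ = A × 2^n = 5.53 × 2^3.4536 = 5.53 × 10.956 ≈ 60.585 ppm.

60.6 ppm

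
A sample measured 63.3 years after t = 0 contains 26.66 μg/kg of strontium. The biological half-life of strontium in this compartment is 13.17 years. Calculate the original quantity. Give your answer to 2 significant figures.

Number of half-lives elapsed: n = 63.3/13.17 ≈ 4.8064.
A₀ = A × 2^n = 26.66 × 2^4.8064 = 26.66 × 27.981 ≈ 745.97 μg/kg.

750 μg/kg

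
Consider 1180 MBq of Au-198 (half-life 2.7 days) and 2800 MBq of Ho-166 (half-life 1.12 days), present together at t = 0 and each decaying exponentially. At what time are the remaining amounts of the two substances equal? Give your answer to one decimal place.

Set 1180·(1/2)^(t/2.7) = 2800·(1/2)^(t/1.12).
Taking log₂: log₂(1180/2800) = t·(1/2.7 − 1/1.12).
log₂(0.42143) = -1.2466; 1/2.7 − 1/1.12 = -0.52249.
t = -1.2466 / -0.52249 ≈ 2.386 days.

2.4 days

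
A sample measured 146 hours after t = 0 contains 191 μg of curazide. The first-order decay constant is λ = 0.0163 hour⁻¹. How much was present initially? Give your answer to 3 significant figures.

t½ = ln 2 / λ = 0.69315 / 0.0163 ≈ 42.524 hours.
Number of half-lives elapsed: n = 146/42.524 ≈ 3.4333.
A₀ = A × 2^n = 191 × 2^3.4333 = 191 × 10.803 ≈ 2063.3 μg.

2060 μg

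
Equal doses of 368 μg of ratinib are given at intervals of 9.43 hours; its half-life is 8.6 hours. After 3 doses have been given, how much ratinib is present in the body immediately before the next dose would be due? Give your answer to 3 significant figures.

The 3 doses were given 28.29, 18.86, 9.43 hours ago.
Total = 368·(1/2)^(28.29/8.6) + 368·(1/2)^(18.86/8.6) + 368·(1/2)^(9.43/8.6)
      = 37.636 + 80.479 + 172.09 ≈ 290.21 μg.

290 μg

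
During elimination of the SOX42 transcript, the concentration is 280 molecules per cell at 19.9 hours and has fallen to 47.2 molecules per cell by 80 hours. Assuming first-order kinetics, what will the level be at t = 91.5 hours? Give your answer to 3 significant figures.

Over Δt = 80 − 19.9 = 60.1 hours, the level fell by a factor of 280/47.2 ≈ 5.9322.
n = log₂(5.9322) ≈ 2.5686 half-lives, so t½ = 60.1/2.5686 ≈ 23.398 hours.
From t = 80 to t = 91.5: 47.2 × (1/2)^((91.5−80)/23.398) ≈ 33.573 molecules per cell.

33.6 molecules per cell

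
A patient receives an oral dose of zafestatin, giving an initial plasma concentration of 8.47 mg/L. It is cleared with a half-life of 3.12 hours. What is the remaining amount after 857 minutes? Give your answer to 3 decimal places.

0.355 mg/L

Convert the elapsed time: 857 minutes = 14.2833 hours.
Number of half-lives: n = 14.2833/3.12 ≈ 4.578.
Remaining = 8.47 × (1/2)^4.578 = 8.47 × 0.041868 ≈ 0.35463 mg/L.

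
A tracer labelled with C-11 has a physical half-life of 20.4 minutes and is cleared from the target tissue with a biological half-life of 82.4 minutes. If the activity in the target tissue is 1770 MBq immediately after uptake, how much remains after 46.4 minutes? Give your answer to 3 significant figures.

248 MBq

1/t_eff = 1/t_phys + 1/t_biol = 1/20.4 + 1/82.4 = 0.061156 per minute.
t_eff = 20.4 × 82.4 / (20.4 + 82.4) ≈ 16.352 minutes.
Remaining = 1770 × (1/2)^(46.4/16.352) = 1770 × (1/2)^2.8376 ≈ 247.61 MBq.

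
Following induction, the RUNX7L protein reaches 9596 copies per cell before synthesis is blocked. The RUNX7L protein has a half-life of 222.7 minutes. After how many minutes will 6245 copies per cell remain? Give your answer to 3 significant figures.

138 minutes

Fraction remaining = 6245/9596 ≈ 0.65079.
n = log₂(9596/6245) = ln(1.5366)/ln 2 ≈ 0.61973 half-lives.
t = n × t½ = 0.61973 × 222.7 ≈ 138.01 minutes.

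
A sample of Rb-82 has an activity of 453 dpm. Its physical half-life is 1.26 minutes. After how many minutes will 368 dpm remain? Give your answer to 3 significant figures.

0.378 minutes

Fraction remaining = 368/453 ≈ 0.81236.
n = log₂(453/368) = ln(1.231)/ln 2 ≈ 0.29981 half-lives.
t = n × t½ = 0.29981 × 1.26 ≈ 0.37775 minutes.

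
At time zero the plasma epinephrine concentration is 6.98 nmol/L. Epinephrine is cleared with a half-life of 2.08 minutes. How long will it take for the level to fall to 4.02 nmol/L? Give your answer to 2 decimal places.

1.66 minutes

Fraction remaining = 4.02/6.98 ≈ 0.57593.
n = log₂(6.98/4.02) = ln(1.7363)/ln 2 ≈ 0.79603 half-lives.
t = n × t½ = 0.79603 × 2.08 ≈ 1.6557 minutes.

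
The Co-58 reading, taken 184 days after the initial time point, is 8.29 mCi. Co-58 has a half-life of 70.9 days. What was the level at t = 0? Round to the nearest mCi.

Number of half-lives elapsed: n = 184/70.9 ≈ 2.5952.
A₀ = A × 2^n = 8.29 × 2^2.5952 = 8.29 × 6.0427 ≈ 50.094 mCi.

50 mCi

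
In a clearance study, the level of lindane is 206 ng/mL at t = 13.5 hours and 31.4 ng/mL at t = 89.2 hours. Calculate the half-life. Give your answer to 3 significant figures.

27.9 hours

Over Δt = 89.2 − 13.5 = 75.7 hours, the level fell by a factor of 206/31.4 ≈ 6.5605.
n = log₂(6.5605) ≈ 2.7138 half-lives, so t½ = 75.7/2.7138 ≈ 27.894 hours.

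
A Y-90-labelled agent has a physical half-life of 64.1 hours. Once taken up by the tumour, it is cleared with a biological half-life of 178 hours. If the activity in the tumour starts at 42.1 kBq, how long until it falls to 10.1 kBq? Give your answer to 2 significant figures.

97 hours

1/t_eff = 1/t_phys + 1/t_biol = 1/64.1 + 1/178 = 0.021219 per hour.
t_eff = 64.1 × 178 / (64.1 + 178) ≈ 47.128 hours.
n = log₂(42.1/10.1) ≈ 2.0595; t = 2.0595 × 47.128 ≈ 97.059 hours.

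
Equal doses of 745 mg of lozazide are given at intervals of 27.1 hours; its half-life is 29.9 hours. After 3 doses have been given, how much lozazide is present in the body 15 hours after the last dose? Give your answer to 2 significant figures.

960 mg

The 3 doses were given 69.2, 42.1, 15 hours ago.
Total = 745·(1/2)^(69.2/29.9) + 745·(1/2)^(42.1/29.9) + 745·(1/2)^(15/29.9)
      = 149.78 + 280.74 + 526.18 ≈ 956.7 mg.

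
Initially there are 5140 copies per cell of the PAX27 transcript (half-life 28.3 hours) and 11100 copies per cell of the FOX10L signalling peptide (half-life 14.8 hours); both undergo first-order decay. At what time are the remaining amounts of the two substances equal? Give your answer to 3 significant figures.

Set 5140·(1/2)^(t/28.3) = 11100·(1/2)^(t/14.8).
Taking log₂: log₂(5140/11100) = t·(1/28.3 − 1/14.8).
log₂(0.46306) = -1.1107; 1/28.3 − 1/14.8 = -0.032232.
t = -1.1107 / -0.032232 ≈ 34.46 hours.

34.5 hours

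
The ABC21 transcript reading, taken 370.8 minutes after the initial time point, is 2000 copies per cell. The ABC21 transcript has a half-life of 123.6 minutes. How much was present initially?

16000 copies per cell

Number of half-lives elapsed: n = 370.8/123.6 ≈ 3.
A₀ = A × 2^n = 2000 × 2^3 = 2000 × 8 ≈ 16000 copies per cell.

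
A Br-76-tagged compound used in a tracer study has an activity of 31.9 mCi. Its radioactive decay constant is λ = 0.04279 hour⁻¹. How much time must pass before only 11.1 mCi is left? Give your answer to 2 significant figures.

25 hours

t½ = ln 2 / λ = 0.69315 / 0.04279 ≈ 16.199 hours.
Fraction remaining = 11.1/31.9 ≈ 0.34796.
n = log₂(31.9/11.1) = ln(2.8739)/ln 2 ≈ 1.523 half-lives.
t = n × t½ = 1.523 × 16.199 ≈ 24.671 hours.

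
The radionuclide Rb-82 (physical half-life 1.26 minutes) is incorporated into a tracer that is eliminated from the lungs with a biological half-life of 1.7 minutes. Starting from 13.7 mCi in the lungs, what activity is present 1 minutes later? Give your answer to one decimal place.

1/t_eff = 1/t_phys + 1/t_biol = 1/1.26 + 1/1.7 = 1.3819 per minute.
t_eff = 1.26 × 1.7 / (1.26 + 1.7) ≈ 0.72365 minutes.
Remaining = 13.7 × (1/2)^(1/0.72365) = 13.7 × (1/2)^1.3819 ≈ 5.2569 mCi.

5.3 mCi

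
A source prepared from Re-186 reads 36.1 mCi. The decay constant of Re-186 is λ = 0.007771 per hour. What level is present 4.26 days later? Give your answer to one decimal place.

16.3 mCi

t½ = ln 2 / λ = 0.69315 / 0.007771 ≈ 89.197 hours.
Convert the elapsed time: 4.26 days = 102.24 hours.
Number of half-lives: n = 102.24/89.197 ≈ 1.1462.
Remaining = 36.1 × (1/2)^1.1462 = 36.1 × 0.4518 ≈ 16.31 mCi.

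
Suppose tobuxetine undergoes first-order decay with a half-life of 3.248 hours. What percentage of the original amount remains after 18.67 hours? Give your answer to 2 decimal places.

n = 18.67/3.248 ≈ 5.7482 half-lives.
Fraction remaining = (1/2)^5.7482 ≈ 0.018605, i.e. 1.8605%.

1.86%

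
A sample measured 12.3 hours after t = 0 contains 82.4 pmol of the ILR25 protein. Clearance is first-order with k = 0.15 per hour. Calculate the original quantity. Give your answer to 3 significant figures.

t½ = ln 2 / k = 0.69315 / 0.15 ≈ 4.621 hours.
Number of half-lives elapsed: n = 12.3/4.621 ≈ 2.6618.
A₀ = A × 2^n = 82.4 × 2^2.6618 = 82.4 × 6.3281 ≈ 521.44 pmol.

521 pmol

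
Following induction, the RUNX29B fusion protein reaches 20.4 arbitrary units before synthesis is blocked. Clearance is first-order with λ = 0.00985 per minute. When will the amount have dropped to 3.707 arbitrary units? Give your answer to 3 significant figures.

t½ = ln 2 / λ = 0.69315 / 0.00985 ≈ 70.37 minutes.
Fraction remaining = 3.707/20.4 ≈ 0.18172.
n = log₂(20.4/3.707) = ln(5.5031)/ln 2 ≈ 2.4602 half-lives.
t = n × t½ = 2.4602 × 70.37 ≈ 173.13 minutes.

173 minutes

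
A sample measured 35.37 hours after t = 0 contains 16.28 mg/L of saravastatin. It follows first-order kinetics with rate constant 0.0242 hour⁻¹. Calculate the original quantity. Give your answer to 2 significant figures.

t½ = ln 2 / λ = 0.69315 / 0.0242 ≈ 28.642 hours.
Number of half-lives elapsed: n = 35.37/28.642 ≈ 1.2349.
A₀ = A × 2^n = 16.28 × 2^1.2349 = 16.28 × 2.3536 ≈ 38.317 mg/L.

38 mg/L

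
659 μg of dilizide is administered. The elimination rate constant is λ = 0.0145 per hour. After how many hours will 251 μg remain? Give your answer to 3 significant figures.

66.6 hours

t½ = ln 2 / λ = 0.69315 / 0.0145 ≈ 47.803 hours.
Fraction remaining = 251/659 ≈ 0.38088.
n = log₂(659/251) = ln(2.6255)/ln 2 ≈ 1.3926 half-lives.
t = n × t½ = 1.3926 × 47.803 ≈ 66.57 hours.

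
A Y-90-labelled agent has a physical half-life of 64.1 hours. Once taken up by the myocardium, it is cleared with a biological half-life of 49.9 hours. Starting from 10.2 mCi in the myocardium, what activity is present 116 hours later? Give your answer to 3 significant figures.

0.581 mCi

1/t_eff = 1/t_phys + 1/t_biol = 1/64.1 + 1/49.9 = 0.035641 per hour.
t_eff = 64.1 × 49.9 / (64.1 + 49.9) ≈ 28.058 hours.
Remaining = 10.2 × (1/2)^(116/28.058) = 10.2 × (1/2)^4.1343 ≈ 0.58083 mCi.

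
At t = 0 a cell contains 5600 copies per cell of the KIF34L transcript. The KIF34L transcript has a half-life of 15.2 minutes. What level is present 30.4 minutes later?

1400 copies per cell

Elapsed time is 2 half-lives (30.4/15.2).
Each half-life halves the amount: 5600 × (1/2)^2 = 5600/4 = 1400 copies per cell.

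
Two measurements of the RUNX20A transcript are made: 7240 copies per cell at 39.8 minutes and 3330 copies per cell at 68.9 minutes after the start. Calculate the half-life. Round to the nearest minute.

Over Δt = 68.9 − 39.8 = 29.1 minutes, the level fell by a factor of 7240/3330 ≈ 2.1742.
n = log₂(2.1742) ≈ 1.1205 half-lives, so t½ = 29.1/1.1205 ≈ 25.971 minutes.

26 minutes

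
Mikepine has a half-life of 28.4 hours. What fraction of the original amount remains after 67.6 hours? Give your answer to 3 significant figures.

n = 67.6/28.4 ≈ 2.3803 half-lives.
Fraction remaining = (1/2)^2.3803 ≈ 0.19207.

0.192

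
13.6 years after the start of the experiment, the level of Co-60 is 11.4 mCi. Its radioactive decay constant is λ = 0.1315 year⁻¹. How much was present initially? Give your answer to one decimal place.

t½ = ln 2 / λ = 0.69315 / 0.1315 ≈ 5.2711 years.
Number of half-lives elapsed: n = 13.6/5.2711 ≈ 2.5801.
A₀ = A × 2^n = 11.4 × 2^2.5801 = 11.4 × 5.9799 ≈ 68.171 mCi.

68.2 mCi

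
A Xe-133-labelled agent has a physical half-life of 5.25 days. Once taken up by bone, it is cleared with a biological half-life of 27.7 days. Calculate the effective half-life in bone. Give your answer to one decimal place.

1/t_eff = 1/t_phys + 1/t_biol = 1/5.25 + 1/27.7 = 0.22658 per day.
t_eff = 5.25 × 27.7 / (5.25 + 27.7) ≈ 4.4135 days.

4.4 days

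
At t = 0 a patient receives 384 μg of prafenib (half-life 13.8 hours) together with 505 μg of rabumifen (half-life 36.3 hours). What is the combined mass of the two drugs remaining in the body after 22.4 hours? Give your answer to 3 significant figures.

454 μg

prafenib: 384 × (1/2)^(22.4/13.8) = 384 × (1/2)^1.6232 ≈ 124.65 μg.
rabumifen: 505 × (1/2)^(22.4/36.3) = 505 × (1/2)^0.61708 ≈ 329.25 μg.
Total = 124.65 + 329.25 ≈ 453.91 μg.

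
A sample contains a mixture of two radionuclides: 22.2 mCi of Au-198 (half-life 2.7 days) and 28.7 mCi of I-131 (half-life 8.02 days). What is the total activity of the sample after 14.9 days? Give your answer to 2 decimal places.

Au-198: 22.2 × (1/2)^(14.9/2.7) = 22.2 × (1/2)^5.5185 ≈ 0.4843 mCi.
I-131: 28.7 × (1/2)^(14.9/8.02) = 28.7 × (1/2)^1.8579 ≈ 7.9179 mCi.
Total = 0.4843 + 7.9179 ≈ 8.4022 mCi.

8.40 mCi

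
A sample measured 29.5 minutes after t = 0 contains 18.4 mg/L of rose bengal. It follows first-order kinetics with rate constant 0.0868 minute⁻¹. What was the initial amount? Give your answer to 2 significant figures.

t½ = ln 2 / k = 0.69315 / 0.0868 ≈ 7.9856 minutes.
Number of half-lives elapsed: n = 29.5/7.9856 ≈ 3.6942.
A₀ = A × 2^n = 18.4 × 2^3.6942 = 18.4 × 12.944 ≈ 238.16 mg/L.

240 mg/L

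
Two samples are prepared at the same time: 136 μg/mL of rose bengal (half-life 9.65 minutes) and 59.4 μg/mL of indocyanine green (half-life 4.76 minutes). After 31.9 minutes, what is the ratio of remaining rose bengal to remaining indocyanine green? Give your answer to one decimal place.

24.1

rose bengal: 136 × (1/2)^(31.9/9.65) = 136 × (1/2)^3.3057 ≈ 13.754 μg/mL.
indocyanine green: 59.4 × (1/2)^(31.9/4.76) = 59.4 × (1/2)^6.7017 ≈ 0.57066 μg/mL.
Ratio ≈ 13.754 / 0.57066 ≈ 24.102.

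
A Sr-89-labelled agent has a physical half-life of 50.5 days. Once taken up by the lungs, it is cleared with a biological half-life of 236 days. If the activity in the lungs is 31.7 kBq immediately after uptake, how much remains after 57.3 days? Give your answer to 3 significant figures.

12.2 kBq

1/t_eff = 1/t_phys + 1/t_biol = 1/50.5 + 1/236 = 0.024039 per day.
t_eff = 50.5 × 236 / (50.5 + 236) ≈ 41.599 days.
Remaining = 31.7 × (1/2)^(57.3/41.599) = 31.7 × (1/2)^1.3775 ≈ 12.201 kBq.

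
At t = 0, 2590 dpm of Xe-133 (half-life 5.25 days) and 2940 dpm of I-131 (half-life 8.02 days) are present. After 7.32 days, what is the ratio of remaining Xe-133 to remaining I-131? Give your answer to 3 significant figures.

0.631

Xe-133: 2590 × (1/2)^(7.32/5.25) = 2590 × (1/2)^1.3943 ≈ 985.32 dpm.
I-131: 2940 × (1/2)^(7.32/8.02) = 2940 × (1/2)^0.91272 ≈ 1561.7 dpm.
Ratio ≈ 985.32 / 1561.7 ≈ 0.63094.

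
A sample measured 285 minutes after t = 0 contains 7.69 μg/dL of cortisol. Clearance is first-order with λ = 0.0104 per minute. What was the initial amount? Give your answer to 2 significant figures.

150 μg/dL

t½ = ln 2 / λ = 0.69315 / 0.0104 ≈ 66.649 minutes.
Number of half-lives elapsed: n = 285/66.649 ≈ 4.2761.
A₀ = A × 2^n = 7.69 × 2^4.2761 = 7.69 × 19.375 ≈ 149 μg/dL.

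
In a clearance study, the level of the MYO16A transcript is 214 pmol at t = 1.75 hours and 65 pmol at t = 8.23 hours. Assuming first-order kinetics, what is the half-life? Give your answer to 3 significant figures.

3.77 hours

Over Δt = 8.23 − 1.75 = 6.48 hours, the level fell by a factor of 214/65 ≈ 3.2923.
n = log₂(3.2923) ≈ 1.7191 half-lives, so t½ = 6.48/1.7191 ≈ 3.7694 hours.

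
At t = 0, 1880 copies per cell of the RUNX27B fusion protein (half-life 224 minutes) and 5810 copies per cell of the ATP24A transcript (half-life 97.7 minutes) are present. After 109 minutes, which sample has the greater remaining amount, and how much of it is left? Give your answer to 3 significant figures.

ATP24A transcript, 2680 copies per cell

RUNX27B fusion protein: 1880 × (1/2)^0.48661 ≈ 1341.8 copies per cell.
ATP24A transcript: 5810 × (1/2)^1.1157 ≈ 2681.2 copies per cell.
ATP24A transcript has more remaining, at ≈ 2681.2 copies per cell.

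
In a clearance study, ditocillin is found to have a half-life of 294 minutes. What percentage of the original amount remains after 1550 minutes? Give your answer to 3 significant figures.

n = 1550/294 ≈ 5.2721 half-lives.
Fraction remaining = (1/2)^5.2721 ≈ 0.025878, i.e. 2.5878%.

2.59%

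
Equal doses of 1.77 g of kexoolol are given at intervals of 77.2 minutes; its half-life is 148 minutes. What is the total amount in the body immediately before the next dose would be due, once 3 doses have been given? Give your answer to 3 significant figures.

2.69 g

The 3 doses were given 231.6, 154.4, 77.2 minutes ago.
Total = 1.77·(1/2)^(231.6/148) + 1.77·(1/2)^(154.4/148) + 1.77·(1/2)^(77.2/148)
      = 0.59828 + 0.85887 + 1.233 ≈ 2.6901 g.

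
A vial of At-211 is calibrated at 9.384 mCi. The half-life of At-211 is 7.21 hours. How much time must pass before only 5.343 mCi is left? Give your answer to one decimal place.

5.9 hours

Fraction remaining = 5.343/9.384 ≈ 0.56937.
n = log₂(9.384/5.343) = ln(1.7563)/ln 2 ≈ 0.81255 half-lives.
t = n × t½ = 0.81255 × 7.21 ≈ 5.8585 hours.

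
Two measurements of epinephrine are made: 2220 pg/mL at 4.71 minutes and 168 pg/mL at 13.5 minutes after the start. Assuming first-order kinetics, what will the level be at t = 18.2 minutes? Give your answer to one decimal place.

42.3 pg/mL

Over Δt = 13.5 − 4.71 = 8.79 minutes, the level fell by a factor of 2220/168 ≈ 13.214.
n = log₂(13.214) ≈ 3.724 half-lives, so t½ = 8.79/3.724 ≈ 2.3603 minutes.
From t = 13.5 to t = 18.2: 168 × (1/2)^((18.2−13.5)/2.3603) ≈ 42.256 pg/mL.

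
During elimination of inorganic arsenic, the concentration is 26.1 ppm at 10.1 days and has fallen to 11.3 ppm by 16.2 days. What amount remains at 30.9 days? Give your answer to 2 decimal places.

Over Δt = 16.2 − 10.1 = 6.1 days, the level fell by a factor of 26.1/11.3 ≈ 2.3097.
n = log₂(2.3097) ≈ 1.2077 half-lives, so t½ = 6.1/1.2077 ≈ 5.0508 days.
From t = 16.2 to t = 30.9: 11.3 × (1/2)^((30.9−16.2)/5.0508) ≈ 1.503 ppm.

1.50 ppm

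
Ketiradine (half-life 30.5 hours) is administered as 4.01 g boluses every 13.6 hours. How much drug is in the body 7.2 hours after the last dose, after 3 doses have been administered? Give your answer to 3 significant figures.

7.74 g

The 3 doses were given 34.4, 20.8, 7.2 hours ago.
Total = 4.01·(1/2)^(34.4/30.5) + 4.01·(1/2)^(20.8/30.5) + 4.01·(1/2)^(7.2/30.5)
      = 1.8349 + 2.4995 + 3.4047 ≈ 7.7392 g.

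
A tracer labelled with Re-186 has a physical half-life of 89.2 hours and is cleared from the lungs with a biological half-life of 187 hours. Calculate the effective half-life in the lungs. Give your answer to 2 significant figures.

60 hours

1/t_eff = 1/t_phys + 1/t_biol = 1/89.2 + 1/187 = 0.016558 per hour.
t_eff = 89.2 × 187 / (89.2 + 187) ≈ 60.392 hours.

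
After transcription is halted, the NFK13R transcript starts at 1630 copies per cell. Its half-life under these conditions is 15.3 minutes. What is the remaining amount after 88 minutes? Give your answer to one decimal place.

Number of half-lives: n = 88/15.3 ≈ 5.7516.
Remaining = 1630 × (1/2)^5.7516 = 1630 × 0.01856 ≈ 30.253 copies per cell.

30.3 copies per cell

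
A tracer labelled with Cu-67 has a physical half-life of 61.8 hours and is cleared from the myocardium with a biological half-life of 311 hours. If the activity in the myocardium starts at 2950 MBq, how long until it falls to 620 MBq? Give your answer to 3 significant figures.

116 hours

1/t_eff = 1/t_phys + 1/t_biol = 1/61.8 + 1/311 = 0.019397 per hour.
t_eff = 61.8 × 311 / (61.8 + 311) ≈ 51.555 hours.
n = log₂(2950/620) ≈ 2.2504; t = 2.2504 × 51.555 ≈ 116.02 hours.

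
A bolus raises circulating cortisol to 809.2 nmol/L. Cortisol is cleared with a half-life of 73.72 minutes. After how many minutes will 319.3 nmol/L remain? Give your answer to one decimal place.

98.9 minutes

Fraction remaining = 319.3/809.2 ≈ 0.39459.
n = log₂(809.2/319.3) = ln(2.5343)/ln 2 ≈ 1.3416 half-lives.
t = n × t½ = 1.3416 × 73.72 ≈ 98.902 minutes.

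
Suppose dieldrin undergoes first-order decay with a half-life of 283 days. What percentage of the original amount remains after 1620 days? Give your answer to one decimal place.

n = 1620/283 ≈ 5.7244 half-lives.
Fraction remaining = (1/2)^5.7244 ≈ 0.018914, i.e. 1.8914%.

1.9%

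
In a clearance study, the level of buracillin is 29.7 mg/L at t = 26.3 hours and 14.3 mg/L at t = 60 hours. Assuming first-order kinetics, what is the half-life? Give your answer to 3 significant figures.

32.0 hours

Over Δt = 60 − 26.3 = 33.7 hours, the level fell by a factor of 29.7/14.3 ≈ 2.0769.
n = log₂(2.0769) ≈ 1.0544 half-lives, so t½ = 33.7/1.0544 ≈ 31.96 hours.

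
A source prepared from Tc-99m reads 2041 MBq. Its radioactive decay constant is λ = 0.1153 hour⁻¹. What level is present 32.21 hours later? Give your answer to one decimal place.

49.8 MBq

t½ = ln 2 / λ = 0.69315 / 0.1153 ≈ 6.0117 hours.
Number of half-lives: n = 32.21/6.0117 ≈ 5.3579.
Remaining = 2041 × (1/2)^5.3579 = 2041 × 0.024384 ≈ 49.768 MBq.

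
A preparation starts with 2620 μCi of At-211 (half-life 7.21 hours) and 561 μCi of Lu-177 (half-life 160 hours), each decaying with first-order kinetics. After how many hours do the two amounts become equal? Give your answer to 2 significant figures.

17 hours

Set 2620·(1/2)^(t/7.21) = 561·(1/2)^(t/160).
Taking log₂: log₂(2620/561) = t·(1/7.21 − 1/160).
log₂(4.6702) = 2.2235; 1/7.21 − 1/160 = 0.13245.
t = 2.2235 / 0.13245 ≈ 16.788 hours.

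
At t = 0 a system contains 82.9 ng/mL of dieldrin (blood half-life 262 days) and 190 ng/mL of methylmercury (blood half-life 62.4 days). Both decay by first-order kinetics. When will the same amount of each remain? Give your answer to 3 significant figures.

Set 82.9·(1/2)^(t/262) = 190·(1/2)^(t/62.4).
Taking log₂: log₂(82.9/190) = t·(1/262 − 1/62.4).
log₂(0.43632) = -1.1966; 1/262 − 1/62.4 = -0.012209.
t = -1.1966 / -0.012209 ≈ 98.007 days.

98.0 days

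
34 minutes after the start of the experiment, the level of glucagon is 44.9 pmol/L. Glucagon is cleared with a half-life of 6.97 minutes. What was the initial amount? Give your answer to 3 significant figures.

1320 pmol/L

Number of half-lives elapsed: n = 34/6.97 ≈ 4.878.
A₀ = A × 2^n = 44.9 × 2^4.878 = 44.9 × 29.406 ≈ 1320.3 pmol/L.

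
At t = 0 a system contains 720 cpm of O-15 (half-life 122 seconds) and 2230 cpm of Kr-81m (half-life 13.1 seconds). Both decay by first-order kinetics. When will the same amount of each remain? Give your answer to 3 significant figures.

23.9 seconds

Set 720·(1/2)^(t/122) = 2230·(1/2)^(t/13.1).
Taking log₂: log₂(720/2230) = t·(1/122 − 1/13.1).
log₂(0.32287) = -1.631; 1/122 − 1/13.1 = -0.068139.
t = -1.631 / -0.068139 ≈ 23.936 seconds.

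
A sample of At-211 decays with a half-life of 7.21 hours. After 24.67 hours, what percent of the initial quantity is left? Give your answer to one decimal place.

n = 24.67/7.21 ≈ 3.4216 half-lives.
Fraction remaining = (1/2)^3.4216 ≈ 0.093322, i.e. 9.3322%.

9.3%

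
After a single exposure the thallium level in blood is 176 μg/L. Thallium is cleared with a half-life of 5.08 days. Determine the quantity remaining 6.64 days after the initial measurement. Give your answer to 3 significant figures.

71.1 μg/L

Number of half-lives: n = 6.64/5.08 ≈ 1.3071.
Remaining = 176 × (1/2)^1.3071 = 176 × 0.40414 ≈ 71.128 μg/L.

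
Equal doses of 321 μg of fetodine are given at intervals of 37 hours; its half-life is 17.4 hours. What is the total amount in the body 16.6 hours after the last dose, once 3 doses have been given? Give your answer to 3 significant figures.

212 μg

The 3 doses were given 90.6, 53.6, 16.6 hours ago.
Total = 321·(1/2)^(90.6/17.4) + 321·(1/2)^(53.6/17.4) + 321·(1/2)^(16.6/17.4)
      = 8.6911 + 37.948 + 165.7 ≈ 212.34 μg.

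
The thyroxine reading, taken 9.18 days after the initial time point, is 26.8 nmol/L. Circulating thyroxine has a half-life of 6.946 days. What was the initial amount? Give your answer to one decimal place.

Number of half-lives elapsed: n = 9.18/6.946 ≈ 1.3216.
A₀ = A × 2^n = 26.8 × 2^1.3216 = 26.8 × 2.4995 ≈ 66.986 nmol/L.

67.0 nmol/L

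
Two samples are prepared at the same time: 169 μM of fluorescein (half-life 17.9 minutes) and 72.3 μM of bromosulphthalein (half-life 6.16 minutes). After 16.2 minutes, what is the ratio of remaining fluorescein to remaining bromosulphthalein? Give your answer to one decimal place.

fluorescein: 169 × (1/2)^(16.2/17.9) = 169 × (1/2)^0.90503 ≈ 90.25 μM.
bromosulphthalein: 72.3 × (1/2)^(16.2/6.16) = 72.3 × (1/2)^2.6299 ≈ 11.681 μM.
Ratio ≈ 90.25 / 11.681 ≈ 7.7264.

7.7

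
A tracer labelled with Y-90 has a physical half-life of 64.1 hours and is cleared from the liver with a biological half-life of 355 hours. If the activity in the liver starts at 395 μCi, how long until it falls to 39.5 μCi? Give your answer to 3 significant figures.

180 hours

1/t_eff = 1/t_phys + 1/t_biol = 1/64.1 + 1/355 = 0.018418 per hour.
t_eff = 64.1 × 355 / (64.1 + 355) ≈ 54.296 hours.
n = log₂(395/39.5) ≈ 3.3219; t = 3.3219 × 54.296 ≈ 180.37 hours.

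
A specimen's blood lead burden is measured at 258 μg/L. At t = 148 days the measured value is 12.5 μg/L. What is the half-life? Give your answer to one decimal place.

33.9 days

A/A₀ = 12.5/258 ≈ 0.04845.
n = log₂(20.64) ≈ 4.3674 half-lives elapsed in 148 days.
t½ = 148/4.3674 ≈ 33.888 days.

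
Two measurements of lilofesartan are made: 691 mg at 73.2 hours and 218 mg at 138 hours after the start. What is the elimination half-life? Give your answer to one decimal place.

Over Δt = 138 − 73.2 = 64.8 hours, the level fell by a factor of 691/218 ≈ 3.1697.
n = log₂(3.1697) ≈ 1.6644 half-lives, so t½ = 64.8/1.6644 ≈ 38.934 hours.

38.9 hours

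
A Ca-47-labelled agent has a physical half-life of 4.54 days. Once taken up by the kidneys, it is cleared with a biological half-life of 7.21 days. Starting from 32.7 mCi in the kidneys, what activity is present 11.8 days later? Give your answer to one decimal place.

1/t_eff = 1/t_phys + 1/t_biol = 1/4.54 + 1/7.21 = 0.35896 per day.
t_eff = 4.54 × 7.21 / (4.54 + 7.21) ≈ 2.7858 days.
Remaining = 32.7 × (1/2)^(11.8/2.7858) = 32.7 × (1/2)^4.2357 ≈ 1.7357 mCi.

1.7 mCi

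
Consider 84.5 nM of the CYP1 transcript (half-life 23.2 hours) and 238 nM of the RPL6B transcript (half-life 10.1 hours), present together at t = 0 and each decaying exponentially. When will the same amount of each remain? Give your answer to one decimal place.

26.7 hours

Set 84.5·(1/2)^(t/23.2) = 238·(1/2)^(t/10.1).
Taking log₂: log₂(84.5/238) = t·(1/23.2 − 1/10.1).
log₂(0.35504) = -1.4939; 1/23.2 − 1/10.1 = -0.055906.
t = -1.4939 / -0.055906 ≈ 26.722 hours.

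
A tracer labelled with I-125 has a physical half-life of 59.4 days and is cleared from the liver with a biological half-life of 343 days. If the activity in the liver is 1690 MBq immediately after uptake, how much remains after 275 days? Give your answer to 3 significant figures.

1/t_eff = 1/t_phys + 1/t_biol = 1/59.4 + 1/343 = 0.01975 per day.
t_eff = 59.4 × 343 / (59.4 + 343) ≈ 50.632 days.
Remaining = 1690 × (1/2)^(275/50.632) = 1690 × (1/2)^5.4314 ≈ 39.163 MBq.

39.2 MBq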